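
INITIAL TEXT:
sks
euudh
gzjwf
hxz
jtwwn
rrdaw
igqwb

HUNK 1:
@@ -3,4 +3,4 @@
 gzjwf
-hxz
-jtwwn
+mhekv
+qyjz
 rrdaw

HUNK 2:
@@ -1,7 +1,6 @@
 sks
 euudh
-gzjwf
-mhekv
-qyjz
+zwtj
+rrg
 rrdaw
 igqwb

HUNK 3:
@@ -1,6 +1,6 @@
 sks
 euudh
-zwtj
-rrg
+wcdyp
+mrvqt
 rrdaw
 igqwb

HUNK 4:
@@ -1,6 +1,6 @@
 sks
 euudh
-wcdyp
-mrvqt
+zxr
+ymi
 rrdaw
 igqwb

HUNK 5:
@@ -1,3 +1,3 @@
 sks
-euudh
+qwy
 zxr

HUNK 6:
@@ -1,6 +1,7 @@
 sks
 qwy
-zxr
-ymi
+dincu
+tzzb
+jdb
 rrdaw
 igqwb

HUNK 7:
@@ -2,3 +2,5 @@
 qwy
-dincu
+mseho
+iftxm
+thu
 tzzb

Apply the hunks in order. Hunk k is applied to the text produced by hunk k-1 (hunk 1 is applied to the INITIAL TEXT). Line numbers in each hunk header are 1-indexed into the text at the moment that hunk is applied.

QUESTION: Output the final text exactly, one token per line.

Hunk 1: at line 3 remove [hxz,jtwwn] add [mhekv,qyjz] -> 7 lines: sks euudh gzjwf mhekv qyjz rrdaw igqwb
Hunk 2: at line 1 remove [gzjwf,mhekv,qyjz] add [zwtj,rrg] -> 6 lines: sks euudh zwtj rrg rrdaw igqwb
Hunk 3: at line 1 remove [zwtj,rrg] add [wcdyp,mrvqt] -> 6 lines: sks euudh wcdyp mrvqt rrdaw igqwb
Hunk 4: at line 1 remove [wcdyp,mrvqt] add [zxr,ymi] -> 6 lines: sks euudh zxr ymi rrdaw igqwb
Hunk 5: at line 1 remove [euudh] add [qwy] -> 6 lines: sks qwy zxr ymi rrdaw igqwb
Hunk 6: at line 1 remove [zxr,ymi] add [dincu,tzzb,jdb] -> 7 lines: sks qwy dincu tzzb jdb rrdaw igqwb
Hunk 7: at line 2 remove [dincu] add [mseho,iftxm,thu] -> 9 lines: sks qwy mseho iftxm thu tzzb jdb rrdaw igqwb

Answer: sks
qwy
mseho
iftxm
thu
tzzb
jdb
rrdaw
igqwb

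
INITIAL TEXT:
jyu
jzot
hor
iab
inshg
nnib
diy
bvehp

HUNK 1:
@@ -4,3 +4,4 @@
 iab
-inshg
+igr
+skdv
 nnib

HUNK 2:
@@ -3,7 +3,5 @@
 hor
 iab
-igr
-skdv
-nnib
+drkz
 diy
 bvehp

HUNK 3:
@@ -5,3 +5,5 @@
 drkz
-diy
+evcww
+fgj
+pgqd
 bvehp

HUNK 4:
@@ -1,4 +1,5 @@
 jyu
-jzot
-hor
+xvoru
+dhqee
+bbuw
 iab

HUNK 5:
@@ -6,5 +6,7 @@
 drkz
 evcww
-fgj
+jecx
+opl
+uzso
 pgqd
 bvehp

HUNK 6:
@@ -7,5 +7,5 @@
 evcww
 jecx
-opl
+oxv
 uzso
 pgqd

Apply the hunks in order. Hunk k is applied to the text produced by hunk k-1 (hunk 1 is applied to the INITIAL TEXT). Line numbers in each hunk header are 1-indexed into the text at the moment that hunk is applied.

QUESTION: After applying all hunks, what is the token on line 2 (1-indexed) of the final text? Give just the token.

Hunk 1: at line 4 remove [inshg] add [igr,skdv] -> 9 lines: jyu jzot hor iab igr skdv nnib diy bvehp
Hunk 2: at line 3 remove [igr,skdv,nnib] add [drkz] -> 7 lines: jyu jzot hor iab drkz diy bvehp
Hunk 3: at line 5 remove [diy] add [evcww,fgj,pgqd] -> 9 lines: jyu jzot hor iab drkz evcww fgj pgqd bvehp
Hunk 4: at line 1 remove [jzot,hor] add [xvoru,dhqee,bbuw] -> 10 lines: jyu xvoru dhqee bbuw iab drkz evcww fgj pgqd bvehp
Hunk 5: at line 6 remove [fgj] add [jecx,opl,uzso] -> 12 lines: jyu xvoru dhqee bbuw iab drkz evcww jecx opl uzso pgqd bvehp
Hunk 6: at line 7 remove [opl] add [oxv] -> 12 lines: jyu xvoru dhqee bbuw iab drkz evcww jecx oxv uzso pgqd bvehp
Final line 2: xvoru

Answer: xvoru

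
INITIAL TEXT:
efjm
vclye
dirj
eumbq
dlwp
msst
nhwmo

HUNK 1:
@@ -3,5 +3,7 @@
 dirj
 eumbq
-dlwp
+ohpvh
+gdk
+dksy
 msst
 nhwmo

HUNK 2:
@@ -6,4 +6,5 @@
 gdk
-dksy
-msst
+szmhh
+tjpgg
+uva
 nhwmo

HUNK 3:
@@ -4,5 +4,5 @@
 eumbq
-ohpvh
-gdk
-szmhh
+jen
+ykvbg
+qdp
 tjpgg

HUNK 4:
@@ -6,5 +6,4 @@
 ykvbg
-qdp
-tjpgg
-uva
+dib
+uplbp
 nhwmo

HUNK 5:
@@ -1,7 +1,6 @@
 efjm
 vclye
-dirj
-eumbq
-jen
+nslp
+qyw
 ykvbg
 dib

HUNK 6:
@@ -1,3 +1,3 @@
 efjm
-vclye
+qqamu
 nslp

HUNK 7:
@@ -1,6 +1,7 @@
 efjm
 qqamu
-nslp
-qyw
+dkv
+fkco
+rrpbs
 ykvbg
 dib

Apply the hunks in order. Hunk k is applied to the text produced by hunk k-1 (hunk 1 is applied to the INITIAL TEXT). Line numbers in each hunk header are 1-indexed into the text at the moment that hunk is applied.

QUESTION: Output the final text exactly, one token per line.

Answer: efjm
qqamu
dkv
fkco
rrpbs
ykvbg
dib
uplbp
nhwmo

Derivation:
Hunk 1: at line 3 remove [dlwp] add [ohpvh,gdk,dksy] -> 9 lines: efjm vclye dirj eumbq ohpvh gdk dksy msst nhwmo
Hunk 2: at line 6 remove [dksy,msst] add [szmhh,tjpgg,uva] -> 10 lines: efjm vclye dirj eumbq ohpvh gdk szmhh tjpgg uva nhwmo
Hunk 3: at line 4 remove [ohpvh,gdk,szmhh] add [jen,ykvbg,qdp] -> 10 lines: efjm vclye dirj eumbq jen ykvbg qdp tjpgg uva nhwmo
Hunk 4: at line 6 remove [qdp,tjpgg,uva] add [dib,uplbp] -> 9 lines: efjm vclye dirj eumbq jen ykvbg dib uplbp nhwmo
Hunk 5: at line 1 remove [dirj,eumbq,jen] add [nslp,qyw] -> 8 lines: efjm vclye nslp qyw ykvbg dib uplbp nhwmo
Hunk 6: at line 1 remove [vclye] add [qqamu] -> 8 lines: efjm qqamu nslp qyw ykvbg dib uplbp nhwmo
Hunk 7: at line 1 remove [nslp,qyw] add [dkv,fkco,rrpbs] -> 9 lines: efjm qqamu dkv fkco rrpbs ykvbg dib uplbp nhwmo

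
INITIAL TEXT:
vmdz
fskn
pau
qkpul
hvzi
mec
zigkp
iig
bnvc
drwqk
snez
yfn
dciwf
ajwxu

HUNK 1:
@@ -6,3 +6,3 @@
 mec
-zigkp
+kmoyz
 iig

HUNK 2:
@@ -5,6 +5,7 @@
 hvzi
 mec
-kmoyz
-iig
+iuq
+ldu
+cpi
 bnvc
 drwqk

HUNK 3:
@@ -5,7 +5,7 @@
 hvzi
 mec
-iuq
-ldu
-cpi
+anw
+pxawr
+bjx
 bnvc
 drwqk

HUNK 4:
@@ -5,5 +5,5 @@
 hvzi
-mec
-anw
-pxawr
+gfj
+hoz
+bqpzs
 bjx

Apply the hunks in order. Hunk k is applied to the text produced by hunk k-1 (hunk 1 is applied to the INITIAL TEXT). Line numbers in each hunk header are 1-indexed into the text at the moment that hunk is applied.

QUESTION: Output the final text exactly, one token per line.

Hunk 1: at line 6 remove [zigkp] add [kmoyz] -> 14 lines: vmdz fskn pau qkpul hvzi mec kmoyz iig bnvc drwqk snez yfn dciwf ajwxu
Hunk 2: at line 5 remove [kmoyz,iig] add [iuq,ldu,cpi] -> 15 lines: vmdz fskn pau qkpul hvzi mec iuq ldu cpi bnvc drwqk snez yfn dciwf ajwxu
Hunk 3: at line 5 remove [iuq,ldu,cpi] add [anw,pxawr,bjx] -> 15 lines: vmdz fskn pau qkpul hvzi mec anw pxawr bjx bnvc drwqk snez yfn dciwf ajwxu
Hunk 4: at line 5 remove [mec,anw,pxawr] add [gfj,hoz,bqpzs] -> 15 lines: vmdz fskn pau qkpul hvzi gfj hoz bqpzs bjx bnvc drwqk snez yfn dciwf ajwxu

Answer: vmdz
fskn
pau
qkpul
hvzi
gfj
hoz
bqpzs
bjx
bnvc
drwqk
snez
yfn
dciwf
ajwxu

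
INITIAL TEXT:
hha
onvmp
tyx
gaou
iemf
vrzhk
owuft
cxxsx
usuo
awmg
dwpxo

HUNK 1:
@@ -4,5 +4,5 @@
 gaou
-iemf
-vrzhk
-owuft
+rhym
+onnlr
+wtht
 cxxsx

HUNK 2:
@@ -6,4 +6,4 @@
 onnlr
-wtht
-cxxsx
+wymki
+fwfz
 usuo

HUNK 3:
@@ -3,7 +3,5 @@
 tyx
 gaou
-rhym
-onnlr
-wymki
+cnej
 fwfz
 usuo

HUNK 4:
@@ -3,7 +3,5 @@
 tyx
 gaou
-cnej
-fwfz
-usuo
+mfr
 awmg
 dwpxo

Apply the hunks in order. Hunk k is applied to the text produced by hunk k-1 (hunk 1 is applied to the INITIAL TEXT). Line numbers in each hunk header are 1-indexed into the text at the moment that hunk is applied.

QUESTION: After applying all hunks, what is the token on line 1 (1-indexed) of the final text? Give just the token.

Hunk 1: at line 4 remove [iemf,vrzhk,owuft] add [rhym,onnlr,wtht] -> 11 lines: hha onvmp tyx gaou rhym onnlr wtht cxxsx usuo awmg dwpxo
Hunk 2: at line 6 remove [wtht,cxxsx] add [wymki,fwfz] -> 11 lines: hha onvmp tyx gaou rhym onnlr wymki fwfz usuo awmg dwpxo
Hunk 3: at line 3 remove [rhym,onnlr,wymki] add [cnej] -> 9 lines: hha onvmp tyx gaou cnej fwfz usuo awmg dwpxo
Hunk 4: at line 3 remove [cnej,fwfz,usuo] add [mfr] -> 7 lines: hha onvmp tyx gaou mfr awmg dwpxo
Final line 1: hha

Answer: hha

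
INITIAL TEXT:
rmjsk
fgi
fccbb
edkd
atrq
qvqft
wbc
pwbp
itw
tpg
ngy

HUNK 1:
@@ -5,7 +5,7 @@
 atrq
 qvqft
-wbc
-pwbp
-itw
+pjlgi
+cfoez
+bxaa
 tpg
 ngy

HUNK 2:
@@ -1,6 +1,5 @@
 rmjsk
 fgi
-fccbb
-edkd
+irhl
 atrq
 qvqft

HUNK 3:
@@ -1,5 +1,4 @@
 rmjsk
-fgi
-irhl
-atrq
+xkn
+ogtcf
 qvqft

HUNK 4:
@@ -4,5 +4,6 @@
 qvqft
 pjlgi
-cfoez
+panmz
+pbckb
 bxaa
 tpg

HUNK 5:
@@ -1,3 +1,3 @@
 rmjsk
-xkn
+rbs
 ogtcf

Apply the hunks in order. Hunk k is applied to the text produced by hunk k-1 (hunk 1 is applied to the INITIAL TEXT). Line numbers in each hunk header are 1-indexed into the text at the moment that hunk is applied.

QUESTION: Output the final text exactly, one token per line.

Answer: rmjsk
rbs
ogtcf
qvqft
pjlgi
panmz
pbckb
bxaa
tpg
ngy

Derivation:
Hunk 1: at line 5 remove [wbc,pwbp,itw] add [pjlgi,cfoez,bxaa] -> 11 lines: rmjsk fgi fccbb edkd atrq qvqft pjlgi cfoez bxaa tpg ngy
Hunk 2: at line 1 remove [fccbb,edkd] add [irhl] -> 10 lines: rmjsk fgi irhl atrq qvqft pjlgi cfoez bxaa tpg ngy
Hunk 3: at line 1 remove [fgi,irhl,atrq] add [xkn,ogtcf] -> 9 lines: rmjsk xkn ogtcf qvqft pjlgi cfoez bxaa tpg ngy
Hunk 4: at line 4 remove [cfoez] add [panmz,pbckb] -> 10 lines: rmjsk xkn ogtcf qvqft pjlgi panmz pbckb bxaa tpg ngy
Hunk 5: at line 1 remove [xkn] add [rbs] -> 10 lines: rmjsk rbs ogtcf qvqft pjlgi panmz pbckb bxaa tpg ngy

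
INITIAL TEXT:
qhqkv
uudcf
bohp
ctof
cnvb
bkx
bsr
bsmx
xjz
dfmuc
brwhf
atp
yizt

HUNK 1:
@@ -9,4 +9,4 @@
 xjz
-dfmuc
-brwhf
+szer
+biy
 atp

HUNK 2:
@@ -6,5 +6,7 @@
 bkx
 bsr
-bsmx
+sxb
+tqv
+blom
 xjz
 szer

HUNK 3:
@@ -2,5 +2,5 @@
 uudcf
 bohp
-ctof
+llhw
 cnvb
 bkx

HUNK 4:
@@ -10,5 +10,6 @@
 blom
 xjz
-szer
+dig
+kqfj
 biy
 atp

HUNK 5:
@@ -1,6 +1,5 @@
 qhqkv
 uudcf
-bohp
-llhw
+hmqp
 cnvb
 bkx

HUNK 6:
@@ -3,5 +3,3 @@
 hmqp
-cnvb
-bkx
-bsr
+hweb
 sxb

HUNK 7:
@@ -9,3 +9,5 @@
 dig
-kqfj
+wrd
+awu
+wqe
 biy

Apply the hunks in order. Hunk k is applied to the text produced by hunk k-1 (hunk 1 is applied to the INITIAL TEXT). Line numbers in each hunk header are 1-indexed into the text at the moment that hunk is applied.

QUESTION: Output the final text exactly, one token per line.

Answer: qhqkv
uudcf
hmqp
hweb
sxb
tqv
blom
xjz
dig
wrd
awu
wqe
biy
atp
yizt

Derivation:
Hunk 1: at line 9 remove [dfmuc,brwhf] add [szer,biy] -> 13 lines: qhqkv uudcf bohp ctof cnvb bkx bsr bsmx xjz szer biy atp yizt
Hunk 2: at line 6 remove [bsmx] add [sxb,tqv,blom] -> 15 lines: qhqkv uudcf bohp ctof cnvb bkx bsr sxb tqv blom xjz szer biy atp yizt
Hunk 3: at line 2 remove [ctof] add [llhw] -> 15 lines: qhqkv uudcf bohp llhw cnvb bkx bsr sxb tqv blom xjz szer biy atp yizt
Hunk 4: at line 10 remove [szer] add [dig,kqfj] -> 16 lines: qhqkv uudcf bohp llhw cnvb bkx bsr sxb tqv blom xjz dig kqfj biy atp yizt
Hunk 5: at line 1 remove [bohp,llhw] add [hmqp] -> 15 lines: qhqkv uudcf hmqp cnvb bkx bsr sxb tqv blom xjz dig kqfj biy atp yizt
Hunk 6: at line 3 remove [cnvb,bkx,bsr] add [hweb] -> 13 lines: qhqkv uudcf hmqp hweb sxb tqv blom xjz dig kqfj biy atp yizt
Hunk 7: at line 9 remove [kqfj] add [wrd,awu,wqe] -> 15 lines: qhqkv uudcf hmqp hweb sxb tqv blom xjz dig wrd awu wqe biy atp yizt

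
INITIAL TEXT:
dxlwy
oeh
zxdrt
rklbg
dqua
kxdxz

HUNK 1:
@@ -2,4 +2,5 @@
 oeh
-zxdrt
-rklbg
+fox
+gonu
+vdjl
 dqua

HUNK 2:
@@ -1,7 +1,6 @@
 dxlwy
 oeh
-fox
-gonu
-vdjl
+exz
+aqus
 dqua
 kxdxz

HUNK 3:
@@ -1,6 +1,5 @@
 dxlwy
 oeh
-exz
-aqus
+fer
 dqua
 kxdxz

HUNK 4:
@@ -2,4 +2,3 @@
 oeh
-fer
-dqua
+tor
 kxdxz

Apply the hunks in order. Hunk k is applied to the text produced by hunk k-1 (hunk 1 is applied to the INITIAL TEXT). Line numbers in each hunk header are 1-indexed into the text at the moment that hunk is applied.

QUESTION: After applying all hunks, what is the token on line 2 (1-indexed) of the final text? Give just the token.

Answer: oeh

Derivation:
Hunk 1: at line 2 remove [zxdrt,rklbg] add [fox,gonu,vdjl] -> 7 lines: dxlwy oeh fox gonu vdjl dqua kxdxz
Hunk 2: at line 1 remove [fox,gonu,vdjl] add [exz,aqus] -> 6 lines: dxlwy oeh exz aqus dqua kxdxz
Hunk 3: at line 1 remove [exz,aqus] add [fer] -> 5 lines: dxlwy oeh fer dqua kxdxz
Hunk 4: at line 2 remove [fer,dqua] add [tor] -> 4 lines: dxlwy oeh tor kxdxz
Final line 2: oeh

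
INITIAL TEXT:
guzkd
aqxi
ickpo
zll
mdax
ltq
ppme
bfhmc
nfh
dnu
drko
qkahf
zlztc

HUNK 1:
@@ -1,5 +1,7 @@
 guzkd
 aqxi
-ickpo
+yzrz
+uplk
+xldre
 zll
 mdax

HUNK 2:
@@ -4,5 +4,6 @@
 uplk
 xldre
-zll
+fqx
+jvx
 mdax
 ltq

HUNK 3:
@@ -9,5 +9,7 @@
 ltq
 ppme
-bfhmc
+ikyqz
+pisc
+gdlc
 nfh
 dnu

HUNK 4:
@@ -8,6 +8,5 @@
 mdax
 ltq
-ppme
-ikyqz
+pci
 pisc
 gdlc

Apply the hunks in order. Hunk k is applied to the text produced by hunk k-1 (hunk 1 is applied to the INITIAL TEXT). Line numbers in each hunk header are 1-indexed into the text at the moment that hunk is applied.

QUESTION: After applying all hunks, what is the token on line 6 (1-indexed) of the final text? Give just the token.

Answer: fqx

Derivation:
Hunk 1: at line 1 remove [ickpo] add [yzrz,uplk,xldre] -> 15 lines: guzkd aqxi yzrz uplk xldre zll mdax ltq ppme bfhmc nfh dnu drko qkahf zlztc
Hunk 2: at line 4 remove [zll] add [fqx,jvx] -> 16 lines: guzkd aqxi yzrz uplk xldre fqx jvx mdax ltq ppme bfhmc nfh dnu drko qkahf zlztc
Hunk 3: at line 9 remove [bfhmc] add [ikyqz,pisc,gdlc] -> 18 lines: guzkd aqxi yzrz uplk xldre fqx jvx mdax ltq ppme ikyqz pisc gdlc nfh dnu drko qkahf zlztc
Hunk 4: at line 8 remove [ppme,ikyqz] add [pci] -> 17 lines: guzkd aqxi yzrz uplk xldre fqx jvx mdax ltq pci pisc gdlc nfh dnu drko qkahf zlztc
Final line 6: fqx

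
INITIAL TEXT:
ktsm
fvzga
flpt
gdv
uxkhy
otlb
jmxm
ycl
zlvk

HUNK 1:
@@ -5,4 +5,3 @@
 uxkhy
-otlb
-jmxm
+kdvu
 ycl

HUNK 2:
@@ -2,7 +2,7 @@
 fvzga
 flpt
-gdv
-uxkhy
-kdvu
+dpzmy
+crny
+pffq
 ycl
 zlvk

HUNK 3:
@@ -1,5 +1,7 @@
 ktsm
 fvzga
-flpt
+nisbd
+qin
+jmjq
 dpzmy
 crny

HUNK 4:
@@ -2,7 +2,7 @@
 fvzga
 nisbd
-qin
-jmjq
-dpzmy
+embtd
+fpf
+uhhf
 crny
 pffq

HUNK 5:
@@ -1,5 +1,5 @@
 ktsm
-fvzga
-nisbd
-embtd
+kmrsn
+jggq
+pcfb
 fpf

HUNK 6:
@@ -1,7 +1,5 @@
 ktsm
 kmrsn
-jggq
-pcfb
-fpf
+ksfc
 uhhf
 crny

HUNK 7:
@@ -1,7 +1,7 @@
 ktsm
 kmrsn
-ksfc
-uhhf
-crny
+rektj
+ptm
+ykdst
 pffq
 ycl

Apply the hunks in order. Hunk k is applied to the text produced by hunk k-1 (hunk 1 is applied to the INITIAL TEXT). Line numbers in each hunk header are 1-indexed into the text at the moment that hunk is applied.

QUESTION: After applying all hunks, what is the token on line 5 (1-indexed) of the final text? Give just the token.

Answer: ykdst

Derivation:
Hunk 1: at line 5 remove [otlb,jmxm] add [kdvu] -> 8 lines: ktsm fvzga flpt gdv uxkhy kdvu ycl zlvk
Hunk 2: at line 2 remove [gdv,uxkhy,kdvu] add [dpzmy,crny,pffq] -> 8 lines: ktsm fvzga flpt dpzmy crny pffq ycl zlvk
Hunk 3: at line 1 remove [flpt] add [nisbd,qin,jmjq] -> 10 lines: ktsm fvzga nisbd qin jmjq dpzmy crny pffq ycl zlvk
Hunk 4: at line 2 remove [qin,jmjq,dpzmy] add [embtd,fpf,uhhf] -> 10 lines: ktsm fvzga nisbd embtd fpf uhhf crny pffq ycl zlvk
Hunk 5: at line 1 remove [fvzga,nisbd,embtd] add [kmrsn,jggq,pcfb] -> 10 lines: ktsm kmrsn jggq pcfb fpf uhhf crny pffq ycl zlvk
Hunk 6: at line 1 remove [jggq,pcfb,fpf] add [ksfc] -> 8 lines: ktsm kmrsn ksfc uhhf crny pffq ycl zlvk
Hunk 7: at line 1 remove [ksfc,uhhf,crny] add [rektj,ptm,ykdst] -> 8 lines: ktsm kmrsn rektj ptm ykdst pffq ycl zlvk
Final line 5: ykdst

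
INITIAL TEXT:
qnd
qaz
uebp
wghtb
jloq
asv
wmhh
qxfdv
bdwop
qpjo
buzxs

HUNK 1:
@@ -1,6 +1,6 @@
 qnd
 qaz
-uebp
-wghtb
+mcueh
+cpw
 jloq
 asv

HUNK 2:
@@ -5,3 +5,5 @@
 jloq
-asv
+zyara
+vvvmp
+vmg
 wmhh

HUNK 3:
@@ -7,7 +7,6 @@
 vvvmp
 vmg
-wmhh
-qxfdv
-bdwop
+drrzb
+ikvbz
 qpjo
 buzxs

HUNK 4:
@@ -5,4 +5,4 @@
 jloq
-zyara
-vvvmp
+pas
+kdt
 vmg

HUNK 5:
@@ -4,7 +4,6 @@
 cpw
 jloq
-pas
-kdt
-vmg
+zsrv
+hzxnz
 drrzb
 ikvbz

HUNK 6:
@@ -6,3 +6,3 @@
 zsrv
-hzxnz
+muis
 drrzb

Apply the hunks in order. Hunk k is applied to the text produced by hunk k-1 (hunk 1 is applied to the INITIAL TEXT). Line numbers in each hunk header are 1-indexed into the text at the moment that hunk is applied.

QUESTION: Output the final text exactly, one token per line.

Hunk 1: at line 1 remove [uebp,wghtb] add [mcueh,cpw] -> 11 lines: qnd qaz mcueh cpw jloq asv wmhh qxfdv bdwop qpjo buzxs
Hunk 2: at line 5 remove [asv] add [zyara,vvvmp,vmg] -> 13 lines: qnd qaz mcueh cpw jloq zyara vvvmp vmg wmhh qxfdv bdwop qpjo buzxs
Hunk 3: at line 7 remove [wmhh,qxfdv,bdwop] add [drrzb,ikvbz] -> 12 lines: qnd qaz mcueh cpw jloq zyara vvvmp vmg drrzb ikvbz qpjo buzxs
Hunk 4: at line 5 remove [zyara,vvvmp] add [pas,kdt] -> 12 lines: qnd qaz mcueh cpw jloq pas kdt vmg drrzb ikvbz qpjo buzxs
Hunk 5: at line 4 remove [pas,kdt,vmg] add [zsrv,hzxnz] -> 11 lines: qnd qaz mcueh cpw jloq zsrv hzxnz drrzb ikvbz qpjo buzxs
Hunk 6: at line 6 remove [hzxnz] add [muis] -> 11 lines: qnd qaz mcueh cpw jloq zsrv muis drrzb ikvbz qpjo buzxs

Answer: qnd
qaz
mcueh
cpw
jloq
zsrv
muis
drrzb
ikvbz
qpjo
buzxs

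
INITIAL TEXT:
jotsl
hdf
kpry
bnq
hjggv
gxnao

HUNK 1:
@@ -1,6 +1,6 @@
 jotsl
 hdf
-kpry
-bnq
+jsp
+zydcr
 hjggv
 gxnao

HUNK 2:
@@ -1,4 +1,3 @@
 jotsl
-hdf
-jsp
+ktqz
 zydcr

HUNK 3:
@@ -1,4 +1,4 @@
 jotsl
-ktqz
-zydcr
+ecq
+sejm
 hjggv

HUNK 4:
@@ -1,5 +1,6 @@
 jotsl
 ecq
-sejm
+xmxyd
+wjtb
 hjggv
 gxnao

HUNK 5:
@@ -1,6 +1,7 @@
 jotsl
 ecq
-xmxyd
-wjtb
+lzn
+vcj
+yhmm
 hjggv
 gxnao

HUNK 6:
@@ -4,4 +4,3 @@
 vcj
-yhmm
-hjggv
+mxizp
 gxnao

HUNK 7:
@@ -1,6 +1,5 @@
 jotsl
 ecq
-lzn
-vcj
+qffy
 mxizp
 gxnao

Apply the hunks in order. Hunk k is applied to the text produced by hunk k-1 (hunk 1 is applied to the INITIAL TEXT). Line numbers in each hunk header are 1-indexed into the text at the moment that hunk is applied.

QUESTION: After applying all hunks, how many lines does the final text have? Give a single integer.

Answer: 5

Derivation:
Hunk 1: at line 1 remove [kpry,bnq] add [jsp,zydcr] -> 6 lines: jotsl hdf jsp zydcr hjggv gxnao
Hunk 2: at line 1 remove [hdf,jsp] add [ktqz] -> 5 lines: jotsl ktqz zydcr hjggv gxnao
Hunk 3: at line 1 remove [ktqz,zydcr] add [ecq,sejm] -> 5 lines: jotsl ecq sejm hjggv gxnao
Hunk 4: at line 1 remove [sejm] add [xmxyd,wjtb] -> 6 lines: jotsl ecq xmxyd wjtb hjggv gxnao
Hunk 5: at line 1 remove [xmxyd,wjtb] add [lzn,vcj,yhmm] -> 7 lines: jotsl ecq lzn vcj yhmm hjggv gxnao
Hunk 6: at line 4 remove [yhmm,hjggv] add [mxizp] -> 6 lines: jotsl ecq lzn vcj mxizp gxnao
Hunk 7: at line 1 remove [lzn,vcj] add [qffy] -> 5 lines: jotsl ecq qffy mxizp gxnao
Final line count: 5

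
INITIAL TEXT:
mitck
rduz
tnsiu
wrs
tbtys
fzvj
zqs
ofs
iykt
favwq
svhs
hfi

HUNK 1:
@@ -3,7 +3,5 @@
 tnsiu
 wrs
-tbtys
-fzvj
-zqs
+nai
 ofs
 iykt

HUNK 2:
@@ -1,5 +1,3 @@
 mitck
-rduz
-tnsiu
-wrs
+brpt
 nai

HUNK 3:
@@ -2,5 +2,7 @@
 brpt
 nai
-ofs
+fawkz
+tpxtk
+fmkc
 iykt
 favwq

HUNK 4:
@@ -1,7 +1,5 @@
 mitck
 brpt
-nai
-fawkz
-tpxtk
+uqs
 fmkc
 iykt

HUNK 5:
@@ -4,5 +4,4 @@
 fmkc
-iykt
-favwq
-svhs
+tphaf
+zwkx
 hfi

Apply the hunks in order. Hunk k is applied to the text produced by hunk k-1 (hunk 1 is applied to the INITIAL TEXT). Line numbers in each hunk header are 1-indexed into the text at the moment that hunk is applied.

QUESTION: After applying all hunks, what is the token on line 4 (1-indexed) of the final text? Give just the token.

Hunk 1: at line 3 remove [tbtys,fzvj,zqs] add [nai] -> 10 lines: mitck rduz tnsiu wrs nai ofs iykt favwq svhs hfi
Hunk 2: at line 1 remove [rduz,tnsiu,wrs] add [brpt] -> 8 lines: mitck brpt nai ofs iykt favwq svhs hfi
Hunk 3: at line 2 remove [ofs] add [fawkz,tpxtk,fmkc] -> 10 lines: mitck brpt nai fawkz tpxtk fmkc iykt favwq svhs hfi
Hunk 4: at line 1 remove [nai,fawkz,tpxtk] add [uqs] -> 8 lines: mitck brpt uqs fmkc iykt favwq svhs hfi
Hunk 5: at line 4 remove [iykt,favwq,svhs] add [tphaf,zwkx] -> 7 lines: mitck brpt uqs fmkc tphaf zwkx hfi
Final line 4: fmkc

Answer: fmkc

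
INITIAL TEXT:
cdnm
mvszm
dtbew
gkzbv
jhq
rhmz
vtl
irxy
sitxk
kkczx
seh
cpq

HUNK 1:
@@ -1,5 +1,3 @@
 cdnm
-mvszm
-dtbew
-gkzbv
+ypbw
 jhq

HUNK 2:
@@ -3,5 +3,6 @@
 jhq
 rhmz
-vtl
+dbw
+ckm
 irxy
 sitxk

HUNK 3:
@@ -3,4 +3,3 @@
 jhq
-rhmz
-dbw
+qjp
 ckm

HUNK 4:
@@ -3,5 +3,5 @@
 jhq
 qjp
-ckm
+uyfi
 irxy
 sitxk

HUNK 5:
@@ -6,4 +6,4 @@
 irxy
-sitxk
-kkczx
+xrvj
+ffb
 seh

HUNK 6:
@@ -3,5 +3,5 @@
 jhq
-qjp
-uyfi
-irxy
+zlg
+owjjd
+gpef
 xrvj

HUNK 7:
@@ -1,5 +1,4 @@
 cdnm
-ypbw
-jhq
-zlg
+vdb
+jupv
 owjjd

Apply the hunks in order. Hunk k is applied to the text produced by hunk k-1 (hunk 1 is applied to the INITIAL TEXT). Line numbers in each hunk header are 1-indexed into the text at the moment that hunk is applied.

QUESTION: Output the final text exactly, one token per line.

Hunk 1: at line 1 remove [mvszm,dtbew,gkzbv] add [ypbw] -> 10 lines: cdnm ypbw jhq rhmz vtl irxy sitxk kkczx seh cpq
Hunk 2: at line 3 remove [vtl] add [dbw,ckm] -> 11 lines: cdnm ypbw jhq rhmz dbw ckm irxy sitxk kkczx seh cpq
Hunk 3: at line 3 remove [rhmz,dbw] add [qjp] -> 10 lines: cdnm ypbw jhq qjp ckm irxy sitxk kkczx seh cpq
Hunk 4: at line 3 remove [ckm] add [uyfi] -> 10 lines: cdnm ypbw jhq qjp uyfi irxy sitxk kkczx seh cpq
Hunk 5: at line 6 remove [sitxk,kkczx] add [xrvj,ffb] -> 10 lines: cdnm ypbw jhq qjp uyfi irxy xrvj ffb seh cpq
Hunk 6: at line 3 remove [qjp,uyfi,irxy] add [zlg,owjjd,gpef] -> 10 lines: cdnm ypbw jhq zlg owjjd gpef xrvj ffb seh cpq
Hunk 7: at line 1 remove [ypbw,jhq,zlg] add [vdb,jupv] -> 9 lines: cdnm vdb jupv owjjd gpef xrvj ffb seh cpq

Answer: cdnm
vdb
jupv
owjjd
gpef
xrvj
ffb
seh
cpq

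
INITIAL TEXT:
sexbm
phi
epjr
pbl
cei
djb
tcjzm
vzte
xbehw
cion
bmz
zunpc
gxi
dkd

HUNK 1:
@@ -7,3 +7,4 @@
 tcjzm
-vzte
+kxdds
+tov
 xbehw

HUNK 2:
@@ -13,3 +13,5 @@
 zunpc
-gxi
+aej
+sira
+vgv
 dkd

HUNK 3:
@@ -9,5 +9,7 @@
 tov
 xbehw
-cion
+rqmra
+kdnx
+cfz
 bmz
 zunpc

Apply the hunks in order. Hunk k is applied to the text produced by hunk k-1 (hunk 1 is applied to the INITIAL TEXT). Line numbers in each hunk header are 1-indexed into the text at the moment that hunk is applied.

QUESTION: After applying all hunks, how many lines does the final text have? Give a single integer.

Answer: 19

Derivation:
Hunk 1: at line 7 remove [vzte] add [kxdds,tov] -> 15 lines: sexbm phi epjr pbl cei djb tcjzm kxdds tov xbehw cion bmz zunpc gxi dkd
Hunk 2: at line 13 remove [gxi] add [aej,sira,vgv] -> 17 lines: sexbm phi epjr pbl cei djb tcjzm kxdds tov xbehw cion bmz zunpc aej sira vgv dkd
Hunk 3: at line 9 remove [cion] add [rqmra,kdnx,cfz] -> 19 lines: sexbm phi epjr pbl cei djb tcjzm kxdds tov xbehw rqmra kdnx cfz bmz zunpc aej sira vgv dkd
Final line count: 19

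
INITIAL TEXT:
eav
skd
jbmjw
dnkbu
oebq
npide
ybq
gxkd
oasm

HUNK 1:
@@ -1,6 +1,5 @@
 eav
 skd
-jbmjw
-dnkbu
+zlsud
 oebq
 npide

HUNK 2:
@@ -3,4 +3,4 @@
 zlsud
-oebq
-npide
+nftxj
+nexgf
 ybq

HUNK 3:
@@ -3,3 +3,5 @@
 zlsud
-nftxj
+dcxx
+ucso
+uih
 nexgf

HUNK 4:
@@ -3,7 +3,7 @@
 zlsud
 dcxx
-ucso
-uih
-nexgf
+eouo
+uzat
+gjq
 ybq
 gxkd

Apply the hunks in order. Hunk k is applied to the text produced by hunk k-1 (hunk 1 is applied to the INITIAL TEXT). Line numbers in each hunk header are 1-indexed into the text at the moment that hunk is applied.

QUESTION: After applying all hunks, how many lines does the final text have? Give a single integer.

Answer: 10

Derivation:
Hunk 1: at line 1 remove [jbmjw,dnkbu] add [zlsud] -> 8 lines: eav skd zlsud oebq npide ybq gxkd oasm
Hunk 2: at line 3 remove [oebq,npide] add [nftxj,nexgf] -> 8 lines: eav skd zlsud nftxj nexgf ybq gxkd oasm
Hunk 3: at line 3 remove [nftxj] add [dcxx,ucso,uih] -> 10 lines: eav skd zlsud dcxx ucso uih nexgf ybq gxkd oasm
Hunk 4: at line 3 remove [ucso,uih,nexgf] add [eouo,uzat,gjq] -> 10 lines: eav skd zlsud dcxx eouo uzat gjq ybq gxkd oasm
Final line count: 10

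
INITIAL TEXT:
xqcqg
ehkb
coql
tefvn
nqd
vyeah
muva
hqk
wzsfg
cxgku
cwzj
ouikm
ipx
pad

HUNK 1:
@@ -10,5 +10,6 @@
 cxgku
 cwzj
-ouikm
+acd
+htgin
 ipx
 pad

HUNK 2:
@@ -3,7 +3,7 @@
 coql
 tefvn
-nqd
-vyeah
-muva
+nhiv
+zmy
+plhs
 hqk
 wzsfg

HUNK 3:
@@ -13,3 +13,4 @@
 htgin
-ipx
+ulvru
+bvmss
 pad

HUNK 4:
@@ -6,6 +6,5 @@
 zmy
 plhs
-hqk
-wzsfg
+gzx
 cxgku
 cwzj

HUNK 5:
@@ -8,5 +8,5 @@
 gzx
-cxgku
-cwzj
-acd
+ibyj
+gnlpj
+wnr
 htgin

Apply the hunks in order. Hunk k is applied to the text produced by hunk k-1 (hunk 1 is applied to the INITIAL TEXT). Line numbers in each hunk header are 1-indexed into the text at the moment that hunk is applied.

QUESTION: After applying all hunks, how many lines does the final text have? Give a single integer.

Answer: 15

Derivation:
Hunk 1: at line 10 remove [ouikm] add [acd,htgin] -> 15 lines: xqcqg ehkb coql tefvn nqd vyeah muva hqk wzsfg cxgku cwzj acd htgin ipx pad
Hunk 2: at line 3 remove [nqd,vyeah,muva] add [nhiv,zmy,plhs] -> 15 lines: xqcqg ehkb coql tefvn nhiv zmy plhs hqk wzsfg cxgku cwzj acd htgin ipx pad
Hunk 3: at line 13 remove [ipx] add [ulvru,bvmss] -> 16 lines: xqcqg ehkb coql tefvn nhiv zmy plhs hqk wzsfg cxgku cwzj acd htgin ulvru bvmss pad
Hunk 4: at line 6 remove [hqk,wzsfg] add [gzx] -> 15 lines: xqcqg ehkb coql tefvn nhiv zmy plhs gzx cxgku cwzj acd htgin ulvru bvmss pad
Hunk 5: at line 8 remove [cxgku,cwzj,acd] add [ibyj,gnlpj,wnr] -> 15 lines: xqcqg ehkb coql tefvn nhiv zmy plhs gzx ibyj gnlpj wnr htgin ulvru bvmss pad
Final line count: 15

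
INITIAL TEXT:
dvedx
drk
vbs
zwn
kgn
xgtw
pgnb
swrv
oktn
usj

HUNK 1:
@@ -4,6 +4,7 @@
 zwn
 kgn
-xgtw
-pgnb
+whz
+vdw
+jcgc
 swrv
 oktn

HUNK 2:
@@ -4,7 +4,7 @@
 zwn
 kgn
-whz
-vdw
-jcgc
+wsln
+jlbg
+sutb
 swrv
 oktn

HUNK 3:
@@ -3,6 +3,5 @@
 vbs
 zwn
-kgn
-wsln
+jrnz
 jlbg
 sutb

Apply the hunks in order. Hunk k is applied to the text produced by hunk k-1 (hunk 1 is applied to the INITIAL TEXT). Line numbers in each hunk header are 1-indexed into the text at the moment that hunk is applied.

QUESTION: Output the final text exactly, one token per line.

Hunk 1: at line 4 remove [xgtw,pgnb] add [whz,vdw,jcgc] -> 11 lines: dvedx drk vbs zwn kgn whz vdw jcgc swrv oktn usj
Hunk 2: at line 4 remove [whz,vdw,jcgc] add [wsln,jlbg,sutb] -> 11 lines: dvedx drk vbs zwn kgn wsln jlbg sutb swrv oktn usj
Hunk 3: at line 3 remove [kgn,wsln] add [jrnz] -> 10 lines: dvedx drk vbs zwn jrnz jlbg sutb swrv oktn usj

Answer: dvedx
drk
vbs
zwn
jrnz
jlbg
sutb
swrv
oktn
usj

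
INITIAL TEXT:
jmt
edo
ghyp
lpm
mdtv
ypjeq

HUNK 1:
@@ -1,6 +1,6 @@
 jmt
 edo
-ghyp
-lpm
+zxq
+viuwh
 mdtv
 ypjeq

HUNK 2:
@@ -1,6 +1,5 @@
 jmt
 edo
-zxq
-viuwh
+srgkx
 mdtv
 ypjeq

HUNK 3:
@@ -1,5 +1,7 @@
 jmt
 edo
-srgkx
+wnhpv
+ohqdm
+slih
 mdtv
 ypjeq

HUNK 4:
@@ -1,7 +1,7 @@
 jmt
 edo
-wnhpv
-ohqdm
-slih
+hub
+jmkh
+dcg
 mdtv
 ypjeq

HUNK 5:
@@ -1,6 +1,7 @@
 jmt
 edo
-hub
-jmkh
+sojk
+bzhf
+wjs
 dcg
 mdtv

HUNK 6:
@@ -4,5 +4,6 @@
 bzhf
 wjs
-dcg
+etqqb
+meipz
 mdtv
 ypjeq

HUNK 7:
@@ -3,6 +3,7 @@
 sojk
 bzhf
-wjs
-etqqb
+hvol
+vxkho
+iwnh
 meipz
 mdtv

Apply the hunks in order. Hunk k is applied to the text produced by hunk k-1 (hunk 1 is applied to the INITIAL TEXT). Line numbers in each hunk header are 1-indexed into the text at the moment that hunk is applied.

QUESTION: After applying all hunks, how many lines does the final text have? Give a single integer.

Hunk 1: at line 1 remove [ghyp,lpm] add [zxq,viuwh] -> 6 lines: jmt edo zxq viuwh mdtv ypjeq
Hunk 2: at line 1 remove [zxq,viuwh] add [srgkx] -> 5 lines: jmt edo srgkx mdtv ypjeq
Hunk 3: at line 1 remove [srgkx] add [wnhpv,ohqdm,slih] -> 7 lines: jmt edo wnhpv ohqdm slih mdtv ypjeq
Hunk 4: at line 1 remove [wnhpv,ohqdm,slih] add [hub,jmkh,dcg] -> 7 lines: jmt edo hub jmkh dcg mdtv ypjeq
Hunk 5: at line 1 remove [hub,jmkh] add [sojk,bzhf,wjs] -> 8 lines: jmt edo sojk bzhf wjs dcg mdtv ypjeq
Hunk 6: at line 4 remove [dcg] add [etqqb,meipz] -> 9 lines: jmt edo sojk bzhf wjs etqqb meipz mdtv ypjeq
Hunk 7: at line 3 remove [wjs,etqqb] add [hvol,vxkho,iwnh] -> 10 lines: jmt edo sojk bzhf hvol vxkho iwnh meipz mdtv ypjeq
Final line count: 10

Answer: 10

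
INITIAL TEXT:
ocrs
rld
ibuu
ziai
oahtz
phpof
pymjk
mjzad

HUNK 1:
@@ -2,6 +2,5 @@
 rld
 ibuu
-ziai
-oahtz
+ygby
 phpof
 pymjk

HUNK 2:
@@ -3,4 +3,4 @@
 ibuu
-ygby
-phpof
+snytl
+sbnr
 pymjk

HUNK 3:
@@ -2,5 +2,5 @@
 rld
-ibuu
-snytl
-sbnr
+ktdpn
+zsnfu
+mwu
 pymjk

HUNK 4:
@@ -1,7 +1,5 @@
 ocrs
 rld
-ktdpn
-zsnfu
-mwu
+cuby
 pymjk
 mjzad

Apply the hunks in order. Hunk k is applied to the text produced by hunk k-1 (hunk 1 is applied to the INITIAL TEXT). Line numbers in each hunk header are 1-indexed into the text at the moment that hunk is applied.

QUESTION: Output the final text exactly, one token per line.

Answer: ocrs
rld
cuby
pymjk
mjzad

Derivation:
Hunk 1: at line 2 remove [ziai,oahtz] add [ygby] -> 7 lines: ocrs rld ibuu ygby phpof pymjk mjzad
Hunk 2: at line 3 remove [ygby,phpof] add [snytl,sbnr] -> 7 lines: ocrs rld ibuu snytl sbnr pymjk mjzad
Hunk 3: at line 2 remove [ibuu,snytl,sbnr] add [ktdpn,zsnfu,mwu] -> 7 lines: ocrs rld ktdpn zsnfu mwu pymjk mjzad
Hunk 4: at line 1 remove [ktdpn,zsnfu,mwu] add [cuby] -> 5 lines: ocrs rld cuby pymjk mjzad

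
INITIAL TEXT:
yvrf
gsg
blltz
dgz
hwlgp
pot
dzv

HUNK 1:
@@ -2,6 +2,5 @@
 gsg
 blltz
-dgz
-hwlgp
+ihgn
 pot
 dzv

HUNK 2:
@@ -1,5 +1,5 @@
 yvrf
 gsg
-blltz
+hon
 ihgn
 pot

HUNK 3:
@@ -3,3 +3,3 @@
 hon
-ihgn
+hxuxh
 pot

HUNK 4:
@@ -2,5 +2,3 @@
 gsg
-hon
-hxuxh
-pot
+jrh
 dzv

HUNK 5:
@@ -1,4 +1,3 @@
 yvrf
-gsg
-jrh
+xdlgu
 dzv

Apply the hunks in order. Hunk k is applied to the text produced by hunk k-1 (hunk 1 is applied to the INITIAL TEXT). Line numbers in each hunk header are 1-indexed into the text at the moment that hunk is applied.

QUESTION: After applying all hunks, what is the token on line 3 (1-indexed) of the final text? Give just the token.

Answer: dzv

Derivation:
Hunk 1: at line 2 remove [dgz,hwlgp] add [ihgn] -> 6 lines: yvrf gsg blltz ihgn pot dzv
Hunk 2: at line 1 remove [blltz] add [hon] -> 6 lines: yvrf gsg hon ihgn pot dzv
Hunk 3: at line 3 remove [ihgn] add [hxuxh] -> 6 lines: yvrf gsg hon hxuxh pot dzv
Hunk 4: at line 2 remove [hon,hxuxh,pot] add [jrh] -> 4 lines: yvrf gsg jrh dzv
Hunk 5: at line 1 remove [gsg,jrh] add [xdlgu] -> 3 lines: yvrf xdlgu dzv
Final line 3: dzv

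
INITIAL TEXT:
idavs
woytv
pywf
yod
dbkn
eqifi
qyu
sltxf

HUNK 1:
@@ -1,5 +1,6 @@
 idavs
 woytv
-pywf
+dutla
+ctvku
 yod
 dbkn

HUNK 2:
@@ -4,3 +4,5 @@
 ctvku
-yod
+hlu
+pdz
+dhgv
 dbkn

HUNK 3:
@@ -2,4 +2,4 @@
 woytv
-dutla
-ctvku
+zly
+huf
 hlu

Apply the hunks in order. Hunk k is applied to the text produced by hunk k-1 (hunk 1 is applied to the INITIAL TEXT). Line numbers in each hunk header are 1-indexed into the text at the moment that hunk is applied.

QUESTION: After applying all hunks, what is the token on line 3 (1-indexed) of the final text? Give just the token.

Answer: zly

Derivation:
Hunk 1: at line 1 remove [pywf] add [dutla,ctvku] -> 9 lines: idavs woytv dutla ctvku yod dbkn eqifi qyu sltxf
Hunk 2: at line 4 remove [yod] add [hlu,pdz,dhgv] -> 11 lines: idavs woytv dutla ctvku hlu pdz dhgv dbkn eqifi qyu sltxf
Hunk 3: at line 2 remove [dutla,ctvku] add [zly,huf] -> 11 lines: idavs woytv zly huf hlu pdz dhgv dbkn eqifi qyu sltxf
Final line 3: zly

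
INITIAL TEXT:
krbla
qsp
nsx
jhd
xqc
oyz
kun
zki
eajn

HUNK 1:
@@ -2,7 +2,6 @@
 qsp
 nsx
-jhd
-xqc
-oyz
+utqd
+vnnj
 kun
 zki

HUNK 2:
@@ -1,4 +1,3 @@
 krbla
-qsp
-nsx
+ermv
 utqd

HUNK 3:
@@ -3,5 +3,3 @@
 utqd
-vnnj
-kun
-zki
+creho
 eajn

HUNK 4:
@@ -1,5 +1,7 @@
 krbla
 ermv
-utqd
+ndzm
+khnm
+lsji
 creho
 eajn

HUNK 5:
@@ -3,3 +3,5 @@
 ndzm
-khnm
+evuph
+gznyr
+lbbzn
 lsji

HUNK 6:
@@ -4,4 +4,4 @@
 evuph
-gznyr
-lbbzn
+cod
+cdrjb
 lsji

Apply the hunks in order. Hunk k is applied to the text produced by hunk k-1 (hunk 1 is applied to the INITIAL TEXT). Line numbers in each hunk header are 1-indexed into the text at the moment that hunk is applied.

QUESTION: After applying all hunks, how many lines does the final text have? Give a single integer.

Answer: 9

Derivation:
Hunk 1: at line 2 remove [jhd,xqc,oyz] add [utqd,vnnj] -> 8 lines: krbla qsp nsx utqd vnnj kun zki eajn
Hunk 2: at line 1 remove [qsp,nsx] add [ermv] -> 7 lines: krbla ermv utqd vnnj kun zki eajn
Hunk 3: at line 3 remove [vnnj,kun,zki] add [creho] -> 5 lines: krbla ermv utqd creho eajn
Hunk 4: at line 1 remove [utqd] add [ndzm,khnm,lsji] -> 7 lines: krbla ermv ndzm khnm lsji creho eajn
Hunk 5: at line 3 remove [khnm] add [evuph,gznyr,lbbzn] -> 9 lines: krbla ermv ndzm evuph gznyr lbbzn lsji creho eajn
Hunk 6: at line 4 remove [gznyr,lbbzn] add [cod,cdrjb] -> 9 lines: krbla ermv ndzm evuph cod cdrjb lsji creho eajn
Final line count: 9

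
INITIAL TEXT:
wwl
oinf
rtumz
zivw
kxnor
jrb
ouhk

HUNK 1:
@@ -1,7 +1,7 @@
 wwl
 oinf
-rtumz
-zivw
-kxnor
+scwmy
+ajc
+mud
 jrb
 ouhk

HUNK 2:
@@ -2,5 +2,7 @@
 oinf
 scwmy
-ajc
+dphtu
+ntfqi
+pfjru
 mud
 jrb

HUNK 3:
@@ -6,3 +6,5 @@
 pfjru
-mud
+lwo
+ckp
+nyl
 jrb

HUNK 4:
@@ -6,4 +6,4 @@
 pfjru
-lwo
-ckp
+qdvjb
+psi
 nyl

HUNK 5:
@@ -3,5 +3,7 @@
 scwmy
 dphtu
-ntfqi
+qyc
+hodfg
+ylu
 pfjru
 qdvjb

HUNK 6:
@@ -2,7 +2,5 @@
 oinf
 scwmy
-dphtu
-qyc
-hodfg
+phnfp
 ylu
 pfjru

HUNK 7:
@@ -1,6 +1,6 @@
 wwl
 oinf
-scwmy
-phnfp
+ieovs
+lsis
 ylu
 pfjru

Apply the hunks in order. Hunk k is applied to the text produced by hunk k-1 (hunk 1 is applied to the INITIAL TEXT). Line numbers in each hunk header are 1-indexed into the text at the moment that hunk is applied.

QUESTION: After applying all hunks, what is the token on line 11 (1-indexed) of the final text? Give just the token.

Answer: ouhk

Derivation:
Hunk 1: at line 1 remove [rtumz,zivw,kxnor] add [scwmy,ajc,mud] -> 7 lines: wwl oinf scwmy ajc mud jrb ouhk
Hunk 2: at line 2 remove [ajc] add [dphtu,ntfqi,pfjru] -> 9 lines: wwl oinf scwmy dphtu ntfqi pfjru mud jrb ouhk
Hunk 3: at line 6 remove [mud] add [lwo,ckp,nyl] -> 11 lines: wwl oinf scwmy dphtu ntfqi pfjru lwo ckp nyl jrb ouhk
Hunk 4: at line 6 remove [lwo,ckp] add [qdvjb,psi] -> 11 lines: wwl oinf scwmy dphtu ntfqi pfjru qdvjb psi nyl jrb ouhk
Hunk 5: at line 3 remove [ntfqi] add [qyc,hodfg,ylu] -> 13 lines: wwl oinf scwmy dphtu qyc hodfg ylu pfjru qdvjb psi nyl jrb ouhk
Hunk 6: at line 2 remove [dphtu,qyc,hodfg] add [phnfp] -> 11 lines: wwl oinf scwmy phnfp ylu pfjru qdvjb psi nyl jrb ouhk
Hunk 7: at line 1 remove [scwmy,phnfp] add [ieovs,lsis] -> 11 lines: wwl oinf ieovs lsis ylu pfjru qdvjb psi nyl jrb ouhk
Final line 11: ouhk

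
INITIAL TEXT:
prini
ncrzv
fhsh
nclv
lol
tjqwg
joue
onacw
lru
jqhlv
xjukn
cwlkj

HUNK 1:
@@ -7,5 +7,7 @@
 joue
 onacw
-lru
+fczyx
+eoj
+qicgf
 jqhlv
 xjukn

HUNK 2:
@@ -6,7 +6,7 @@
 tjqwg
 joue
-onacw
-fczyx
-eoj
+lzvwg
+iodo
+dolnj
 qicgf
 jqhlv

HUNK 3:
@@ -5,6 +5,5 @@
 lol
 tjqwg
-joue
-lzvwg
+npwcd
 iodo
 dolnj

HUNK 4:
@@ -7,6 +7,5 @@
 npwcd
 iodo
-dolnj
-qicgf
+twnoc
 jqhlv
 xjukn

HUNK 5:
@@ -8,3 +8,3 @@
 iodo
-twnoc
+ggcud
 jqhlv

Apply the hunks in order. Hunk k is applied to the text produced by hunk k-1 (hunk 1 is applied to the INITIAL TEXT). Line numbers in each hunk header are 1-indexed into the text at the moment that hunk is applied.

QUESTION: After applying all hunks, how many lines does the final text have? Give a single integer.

Answer: 12

Derivation:
Hunk 1: at line 7 remove [lru] add [fczyx,eoj,qicgf] -> 14 lines: prini ncrzv fhsh nclv lol tjqwg joue onacw fczyx eoj qicgf jqhlv xjukn cwlkj
Hunk 2: at line 6 remove [onacw,fczyx,eoj] add [lzvwg,iodo,dolnj] -> 14 lines: prini ncrzv fhsh nclv lol tjqwg joue lzvwg iodo dolnj qicgf jqhlv xjukn cwlkj
Hunk 3: at line 5 remove [joue,lzvwg] add [npwcd] -> 13 lines: prini ncrzv fhsh nclv lol tjqwg npwcd iodo dolnj qicgf jqhlv xjukn cwlkj
Hunk 4: at line 7 remove [dolnj,qicgf] add [twnoc] -> 12 lines: prini ncrzv fhsh nclv lol tjqwg npwcd iodo twnoc jqhlv xjukn cwlkj
Hunk 5: at line 8 remove [twnoc] add [ggcud] -> 12 lines: prini ncrzv fhsh nclv lol tjqwg npwcd iodo ggcud jqhlv xjukn cwlkj
Final line count: 12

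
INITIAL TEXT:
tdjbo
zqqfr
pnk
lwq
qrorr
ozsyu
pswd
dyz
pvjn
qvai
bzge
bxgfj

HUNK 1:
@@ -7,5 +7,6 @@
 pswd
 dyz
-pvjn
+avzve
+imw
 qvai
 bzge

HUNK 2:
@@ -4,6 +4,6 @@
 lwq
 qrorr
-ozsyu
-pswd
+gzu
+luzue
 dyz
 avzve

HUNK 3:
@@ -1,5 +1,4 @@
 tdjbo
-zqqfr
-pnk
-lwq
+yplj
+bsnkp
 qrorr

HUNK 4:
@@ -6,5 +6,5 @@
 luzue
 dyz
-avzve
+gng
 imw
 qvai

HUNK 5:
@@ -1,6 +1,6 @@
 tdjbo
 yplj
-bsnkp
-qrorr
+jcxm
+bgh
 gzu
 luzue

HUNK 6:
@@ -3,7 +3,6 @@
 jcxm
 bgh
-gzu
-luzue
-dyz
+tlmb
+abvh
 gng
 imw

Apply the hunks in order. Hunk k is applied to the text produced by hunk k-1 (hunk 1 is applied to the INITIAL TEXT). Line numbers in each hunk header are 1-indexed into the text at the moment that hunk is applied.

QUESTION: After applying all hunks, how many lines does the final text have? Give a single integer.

Hunk 1: at line 7 remove [pvjn] add [avzve,imw] -> 13 lines: tdjbo zqqfr pnk lwq qrorr ozsyu pswd dyz avzve imw qvai bzge bxgfj
Hunk 2: at line 4 remove [ozsyu,pswd] add [gzu,luzue] -> 13 lines: tdjbo zqqfr pnk lwq qrorr gzu luzue dyz avzve imw qvai bzge bxgfj
Hunk 3: at line 1 remove [zqqfr,pnk,lwq] add [yplj,bsnkp] -> 12 lines: tdjbo yplj bsnkp qrorr gzu luzue dyz avzve imw qvai bzge bxgfj
Hunk 4: at line 6 remove [avzve] add [gng] -> 12 lines: tdjbo yplj bsnkp qrorr gzu luzue dyz gng imw qvai bzge bxgfj
Hunk 5: at line 1 remove [bsnkp,qrorr] add [jcxm,bgh] -> 12 lines: tdjbo yplj jcxm bgh gzu luzue dyz gng imw qvai bzge bxgfj
Hunk 6: at line 3 remove [gzu,luzue,dyz] add [tlmb,abvh] -> 11 lines: tdjbo yplj jcxm bgh tlmb abvh gng imw qvai bzge bxgfj
Final line count: 11

Answer: 11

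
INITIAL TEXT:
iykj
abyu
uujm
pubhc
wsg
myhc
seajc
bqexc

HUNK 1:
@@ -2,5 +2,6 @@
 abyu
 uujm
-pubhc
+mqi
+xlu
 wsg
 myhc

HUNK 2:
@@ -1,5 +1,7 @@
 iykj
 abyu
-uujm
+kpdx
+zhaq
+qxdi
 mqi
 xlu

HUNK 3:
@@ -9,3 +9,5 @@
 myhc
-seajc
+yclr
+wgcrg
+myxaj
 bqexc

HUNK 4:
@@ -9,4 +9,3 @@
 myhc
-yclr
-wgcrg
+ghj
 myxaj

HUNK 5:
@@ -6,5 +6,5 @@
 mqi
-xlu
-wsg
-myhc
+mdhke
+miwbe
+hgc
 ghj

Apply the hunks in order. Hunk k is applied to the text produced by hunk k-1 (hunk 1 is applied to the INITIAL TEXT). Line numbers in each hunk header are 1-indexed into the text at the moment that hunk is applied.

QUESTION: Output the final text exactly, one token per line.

Hunk 1: at line 2 remove [pubhc] add [mqi,xlu] -> 9 lines: iykj abyu uujm mqi xlu wsg myhc seajc bqexc
Hunk 2: at line 1 remove [uujm] add [kpdx,zhaq,qxdi] -> 11 lines: iykj abyu kpdx zhaq qxdi mqi xlu wsg myhc seajc bqexc
Hunk 3: at line 9 remove [seajc] add [yclr,wgcrg,myxaj] -> 13 lines: iykj abyu kpdx zhaq qxdi mqi xlu wsg myhc yclr wgcrg myxaj bqexc
Hunk 4: at line 9 remove [yclr,wgcrg] add [ghj] -> 12 lines: iykj abyu kpdx zhaq qxdi mqi xlu wsg myhc ghj myxaj bqexc
Hunk 5: at line 6 remove [xlu,wsg,myhc] add [mdhke,miwbe,hgc] -> 12 lines: iykj abyu kpdx zhaq qxdi mqi mdhke miwbe hgc ghj myxaj bqexc

Answer: iykj
abyu
kpdx
zhaq
qxdi
mqi
mdhke
miwbe
hgc
ghj
myxaj
bqexc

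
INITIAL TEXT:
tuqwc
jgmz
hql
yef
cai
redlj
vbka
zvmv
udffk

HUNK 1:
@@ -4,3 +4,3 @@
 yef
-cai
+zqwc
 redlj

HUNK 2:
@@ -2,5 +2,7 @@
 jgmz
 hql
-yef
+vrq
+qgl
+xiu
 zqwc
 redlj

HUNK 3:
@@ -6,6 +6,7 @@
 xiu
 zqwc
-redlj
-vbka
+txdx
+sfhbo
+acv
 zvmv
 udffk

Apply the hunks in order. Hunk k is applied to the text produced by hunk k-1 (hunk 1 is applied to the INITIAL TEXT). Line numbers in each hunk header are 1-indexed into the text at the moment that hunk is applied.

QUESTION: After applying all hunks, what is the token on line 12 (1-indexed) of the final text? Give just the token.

Answer: udffk

Derivation:
Hunk 1: at line 4 remove [cai] add [zqwc] -> 9 lines: tuqwc jgmz hql yef zqwc redlj vbka zvmv udffk
Hunk 2: at line 2 remove [yef] add [vrq,qgl,xiu] -> 11 lines: tuqwc jgmz hql vrq qgl xiu zqwc redlj vbka zvmv udffk
Hunk 3: at line 6 remove [redlj,vbka] add [txdx,sfhbo,acv] -> 12 lines: tuqwc jgmz hql vrq qgl xiu zqwc txdx sfhbo acv zvmv udffk
Final line 12: udffk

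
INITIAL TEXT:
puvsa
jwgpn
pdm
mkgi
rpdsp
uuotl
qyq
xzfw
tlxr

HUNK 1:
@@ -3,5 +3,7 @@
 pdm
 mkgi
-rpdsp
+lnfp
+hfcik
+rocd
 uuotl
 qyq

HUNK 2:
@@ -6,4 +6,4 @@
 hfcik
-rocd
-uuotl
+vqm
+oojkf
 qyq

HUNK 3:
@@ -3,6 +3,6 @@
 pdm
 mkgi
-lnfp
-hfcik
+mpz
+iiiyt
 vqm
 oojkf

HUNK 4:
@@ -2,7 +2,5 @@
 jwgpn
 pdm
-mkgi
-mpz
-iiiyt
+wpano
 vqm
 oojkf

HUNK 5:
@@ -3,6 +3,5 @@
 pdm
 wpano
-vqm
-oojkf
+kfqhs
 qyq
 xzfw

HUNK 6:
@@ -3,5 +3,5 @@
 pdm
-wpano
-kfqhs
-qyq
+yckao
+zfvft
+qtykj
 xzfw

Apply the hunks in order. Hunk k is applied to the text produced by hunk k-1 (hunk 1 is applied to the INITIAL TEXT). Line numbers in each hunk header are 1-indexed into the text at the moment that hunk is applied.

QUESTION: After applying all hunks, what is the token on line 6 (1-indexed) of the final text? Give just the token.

Answer: qtykj

Derivation:
Hunk 1: at line 3 remove [rpdsp] add [lnfp,hfcik,rocd] -> 11 lines: puvsa jwgpn pdm mkgi lnfp hfcik rocd uuotl qyq xzfw tlxr
Hunk 2: at line 6 remove [rocd,uuotl] add [vqm,oojkf] -> 11 lines: puvsa jwgpn pdm mkgi lnfp hfcik vqm oojkf qyq xzfw tlxr
Hunk 3: at line 3 remove [lnfp,hfcik] add [mpz,iiiyt] -> 11 lines: puvsa jwgpn pdm mkgi mpz iiiyt vqm oojkf qyq xzfw tlxr
Hunk 4: at line 2 remove [mkgi,mpz,iiiyt] add [wpano] -> 9 lines: puvsa jwgpn pdm wpano vqm oojkf qyq xzfw tlxr
Hunk 5: at line 3 remove [vqm,oojkf] add [kfqhs] -> 8 lines: puvsa jwgpn pdm wpano kfqhs qyq xzfw tlxr
Hunk 6: at line 3 remove [wpano,kfqhs,qyq] add [yckao,zfvft,qtykj] -> 8 lines: puvsa jwgpn pdm yckao zfvft qtykj xzfw tlxr
Final line 6: qtykj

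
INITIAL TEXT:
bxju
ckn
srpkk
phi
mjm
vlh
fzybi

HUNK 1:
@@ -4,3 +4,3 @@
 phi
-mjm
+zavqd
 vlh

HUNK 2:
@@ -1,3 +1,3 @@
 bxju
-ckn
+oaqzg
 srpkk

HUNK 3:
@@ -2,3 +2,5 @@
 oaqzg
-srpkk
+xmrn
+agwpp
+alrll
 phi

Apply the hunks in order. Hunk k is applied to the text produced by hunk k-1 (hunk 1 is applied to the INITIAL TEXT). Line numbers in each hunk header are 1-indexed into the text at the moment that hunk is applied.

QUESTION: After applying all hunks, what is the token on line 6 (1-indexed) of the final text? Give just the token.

Answer: phi

Derivation:
Hunk 1: at line 4 remove [mjm] add [zavqd] -> 7 lines: bxju ckn srpkk phi zavqd vlh fzybi
Hunk 2: at line 1 remove [ckn] add [oaqzg] -> 7 lines: bxju oaqzg srpkk phi zavqd vlh fzybi
Hunk 3: at line 2 remove [srpkk] add [xmrn,agwpp,alrll] -> 9 lines: bxju oaqzg xmrn agwpp alrll phi zavqd vlh fzybi
Final line 6: phi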